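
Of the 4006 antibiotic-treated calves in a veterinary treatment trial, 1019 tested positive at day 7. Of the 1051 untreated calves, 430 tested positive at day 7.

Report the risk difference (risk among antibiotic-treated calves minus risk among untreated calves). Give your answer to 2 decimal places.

risk, antibiotic-treated calves = 1019/4006 = 0.2544
risk, untreated calves = 430/1051 = 0.4091
risk difference = 0.2544 − 0.4091 = -0.15

-0.15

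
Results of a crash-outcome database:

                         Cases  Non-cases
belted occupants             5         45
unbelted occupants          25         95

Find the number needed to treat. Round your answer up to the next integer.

10

risk, belted occupants = 5/50 = 0.100000
risk, unbelted occupants = 25/120 = 0.208333
absolute risk difference = 0.108333
1 / 0.108333 = 9.231 → round up → 10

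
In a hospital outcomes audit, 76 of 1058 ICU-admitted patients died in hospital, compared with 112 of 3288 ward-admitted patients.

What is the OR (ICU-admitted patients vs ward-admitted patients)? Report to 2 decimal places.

OR = (76 × 3176) / (982 × 112) = 241376/109984 ≈ 2.19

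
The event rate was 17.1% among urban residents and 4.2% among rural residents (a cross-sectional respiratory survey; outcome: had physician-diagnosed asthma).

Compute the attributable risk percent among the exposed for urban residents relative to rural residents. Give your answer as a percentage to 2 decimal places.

AR% = (0.17100 − 0.04200) / 0.17100 = 0.7544 → 75.44%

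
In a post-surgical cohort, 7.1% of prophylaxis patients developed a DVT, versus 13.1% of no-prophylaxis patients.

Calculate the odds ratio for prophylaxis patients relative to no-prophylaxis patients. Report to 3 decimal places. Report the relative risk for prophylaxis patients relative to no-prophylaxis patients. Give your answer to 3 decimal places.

OR = 0.507; RR = 0.542

odds, prophylaxis patients = 0.0710/0.9290 = 0.0764
odds, no-prophylaxis patients = 0.1310/0.8690 = 0.1507
OR = 0.0764 / 0.1507 = 0.507
RR = 0.0710 / 0.1310 = 0.542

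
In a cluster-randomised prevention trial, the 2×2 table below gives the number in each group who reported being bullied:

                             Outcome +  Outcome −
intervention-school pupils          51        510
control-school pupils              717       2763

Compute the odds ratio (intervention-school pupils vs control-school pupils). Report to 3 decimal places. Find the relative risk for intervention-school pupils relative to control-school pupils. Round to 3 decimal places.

OR = (51 × 2763) / (510 × 717) = 140913/365670 ≈ 0.385
risk, intervention-school pupils = 51/561 = 0.0909
risk, control-school pupils = 717/3480 = 0.2060
RR = 0.0909 / 0.2060 = 0.441

OR = 0.385; RR = 0.441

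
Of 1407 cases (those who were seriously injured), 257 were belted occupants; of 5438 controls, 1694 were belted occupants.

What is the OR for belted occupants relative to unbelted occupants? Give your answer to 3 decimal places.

odds, belted occupants = 257/1694 = 0.1517
odds, unbelted occupants = 1150/3744 = 0.3072
OR = 0.1517 / 0.3072 = 0.494

0.494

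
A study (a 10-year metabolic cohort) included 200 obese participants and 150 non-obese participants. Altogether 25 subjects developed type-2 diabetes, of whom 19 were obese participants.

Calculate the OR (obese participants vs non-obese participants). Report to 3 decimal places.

obese participants without the outcome: 200 − 19 = 181
non-obese participants with the outcome: 25 − 19 = 6
non-obese participants without the outcome: 150 − 6 = 144
OR = (19 × 144) / (181 × 6) = 2736/1086 ≈ 2.519

OR ≈ 2.519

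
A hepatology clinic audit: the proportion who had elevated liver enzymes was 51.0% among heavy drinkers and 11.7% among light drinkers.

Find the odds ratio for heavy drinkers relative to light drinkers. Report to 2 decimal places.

OR ≈ 7.86

odds, heavy drinkers = 0.5100/0.4900 = 1.0408
odds, light drinkers = 0.1170/0.8830 = 0.1325
OR = 1.0408 / 0.1325 = 7.86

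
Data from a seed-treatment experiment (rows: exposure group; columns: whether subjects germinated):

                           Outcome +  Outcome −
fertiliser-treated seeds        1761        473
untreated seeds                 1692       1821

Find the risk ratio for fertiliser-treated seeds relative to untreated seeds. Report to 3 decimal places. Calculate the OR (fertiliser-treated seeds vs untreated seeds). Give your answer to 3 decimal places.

RR = 1.637; OR = 4.007

risk, fertiliser-treated seeds = 1761/2234 = 0.7883
risk, untreated seeds = 1692/3513 = 0.4816
RR = 0.7883 / 0.4816 = 1.637
OR = (1761 × 1821) / (473 × 1692) = 3206781/800316 ≈ 4.007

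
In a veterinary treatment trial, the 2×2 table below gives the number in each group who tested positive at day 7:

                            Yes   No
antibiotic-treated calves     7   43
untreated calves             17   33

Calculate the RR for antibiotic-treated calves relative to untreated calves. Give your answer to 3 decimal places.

RR ≈ 0.412

risk, antibiotic-treated calves = 7/50 = 0.1400
risk, untreated calves = 17/50 = 0.3400
RR = 0.1400 / 0.3400 = 0.412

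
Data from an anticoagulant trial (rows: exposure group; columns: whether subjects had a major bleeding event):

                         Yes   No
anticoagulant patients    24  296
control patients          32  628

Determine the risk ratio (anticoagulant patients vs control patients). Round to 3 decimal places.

risk, anticoagulant patients = 24/320 = 0.07500
risk, control patients = 32/660 = 0.04848
RR = 0.07500 / 0.04848 = 1.547

1.547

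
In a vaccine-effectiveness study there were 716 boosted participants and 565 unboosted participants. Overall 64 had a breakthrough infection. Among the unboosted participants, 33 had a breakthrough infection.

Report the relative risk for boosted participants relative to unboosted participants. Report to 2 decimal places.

boosted participants with the outcome: 64 − 33 = 31
boosted participants without the outcome: 716 − 31 = 685
unboosted participants without the outcome: 565 − 33 = 532
risk, boosted participants = 31/716 = 0.04330
risk, unboosted participants = 33/565 = 0.05841
RR = 0.04330 / 0.05841 = 0.74

0.74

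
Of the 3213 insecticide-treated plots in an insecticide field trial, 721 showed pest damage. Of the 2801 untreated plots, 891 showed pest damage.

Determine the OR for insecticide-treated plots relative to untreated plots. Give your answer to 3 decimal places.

0.620

odds, insecticide-treated plots = 721/2492 = 0.2893
odds, untreated plots = 891/1910 = 0.4665
OR = 0.2893 / 0.4665 = 0.620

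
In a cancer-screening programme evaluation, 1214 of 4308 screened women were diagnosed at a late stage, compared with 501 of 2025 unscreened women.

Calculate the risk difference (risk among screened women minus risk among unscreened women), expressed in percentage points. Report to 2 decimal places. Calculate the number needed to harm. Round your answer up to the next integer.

risk, screened women = 1214/4308 = 0.2818
risk, unscreened women = 501/2025 = 0.2474
risk difference = 0.2818 − 0.2474 = 0.0344 → 3.44 percentage points
absolute risk difference = 0.034394
1 / 0.034394 = 29.075 → round up → 30

RD = 3.44; NNH = 30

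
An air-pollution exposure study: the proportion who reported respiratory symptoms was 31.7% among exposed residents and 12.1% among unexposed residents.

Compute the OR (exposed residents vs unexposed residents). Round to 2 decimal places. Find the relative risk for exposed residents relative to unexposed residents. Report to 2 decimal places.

OR = 3.37; RR = 2.62

odds, exposed residents = 0.3170/0.6830 = 0.4641
odds, unexposed residents = 0.1210/0.8790 = 0.1377
OR = 0.4641 / 0.1377 = 3.37
RR = 0.3170 / 0.1210 = 2.62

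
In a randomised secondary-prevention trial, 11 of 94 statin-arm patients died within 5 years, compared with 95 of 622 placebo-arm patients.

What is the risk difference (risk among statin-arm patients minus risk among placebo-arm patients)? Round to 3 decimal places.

RD: -0.036

risk, statin-arm patients = 11/94 = 0.1170
risk, placebo-arm patients = 95/622 = 0.1527
risk difference = 0.1170 − 0.1527 = -0.036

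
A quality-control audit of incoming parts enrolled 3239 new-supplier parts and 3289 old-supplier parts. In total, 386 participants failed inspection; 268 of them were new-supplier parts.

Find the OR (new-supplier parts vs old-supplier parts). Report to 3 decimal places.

new-supplier parts without the outcome: 3239 − 268 = 2971
old-supplier parts with the outcome: 386 − 268 = 118
old-supplier parts without the outcome: 3289 − 118 = 3171
odds, new-supplier parts = 268/2971 = 0.09021
odds, old-supplier parts = 118/3171 = 0.03721
OR = 0.09021 / 0.03721 = 2.424

2.424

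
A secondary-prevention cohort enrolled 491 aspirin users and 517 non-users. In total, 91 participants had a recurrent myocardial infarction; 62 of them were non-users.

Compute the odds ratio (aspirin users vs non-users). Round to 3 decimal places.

OR = 0.461

aspirin users with the outcome: 91 − 62 = 29
aspirin users without the outcome: 491 − 29 = 462
non-users without the outcome: 517 − 62 = 455
odds, aspirin users = 29/462 = 0.0628
odds, non-users = 62/455 = 0.1363
OR = 0.0628 / 0.1363 = 0.461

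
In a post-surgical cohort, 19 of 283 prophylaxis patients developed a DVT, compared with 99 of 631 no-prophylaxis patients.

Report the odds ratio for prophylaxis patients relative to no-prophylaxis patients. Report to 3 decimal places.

OR: 0.387

odds, prophylaxis patients = 19/264 = 0.0720
odds, no-prophylaxis patients = 99/532 = 0.1861
OR = 0.0720 / 0.1861 = 0.387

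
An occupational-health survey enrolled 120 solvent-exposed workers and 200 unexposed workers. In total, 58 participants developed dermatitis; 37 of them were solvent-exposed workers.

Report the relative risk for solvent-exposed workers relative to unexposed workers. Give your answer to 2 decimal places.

RR: 2.94

solvent-exposed workers without the outcome: 120 − 37 = 83
unexposed workers with the outcome: 58 − 37 = 21
unexposed workers without the outcome: 200 − 21 = 179
risk, solvent-exposed workers = 37/120 = 0.3083
risk, unexposed workers = 21/200 = 0.1050
RR = 0.3083 / 0.1050 = 2.94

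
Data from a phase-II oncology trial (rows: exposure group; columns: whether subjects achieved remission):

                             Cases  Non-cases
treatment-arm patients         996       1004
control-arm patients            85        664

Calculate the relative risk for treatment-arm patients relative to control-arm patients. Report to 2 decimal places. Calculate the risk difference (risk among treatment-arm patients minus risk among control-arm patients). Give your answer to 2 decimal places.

risk, treatment-arm patients = 996/2000 = 0.4980
risk, control-arm patients = 85/749 = 0.1135
RR = 0.4980 / 0.1135 = 4.39
risk difference = 0.4980 − 0.1135 = 0.38

RR = 4.39; RD = 0.38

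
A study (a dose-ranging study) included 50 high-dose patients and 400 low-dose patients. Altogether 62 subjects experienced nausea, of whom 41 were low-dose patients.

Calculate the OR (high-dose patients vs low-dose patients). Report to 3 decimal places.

6.341

high-dose patients with the outcome: 62 − 41 = 21
high-dose patients without the outcome: 50 − 21 = 29
low-dose patients without the outcome: 400 − 41 = 359
odds, high-dose patients = 21/29 = 0.7241
odds, low-dose patients = 41/359 = 0.1142
OR = 0.7241 / 0.1142 = 6.341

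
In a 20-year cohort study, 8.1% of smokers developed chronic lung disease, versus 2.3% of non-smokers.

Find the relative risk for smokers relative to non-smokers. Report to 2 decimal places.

RR = 0.08100 / 0.02300 = 3.52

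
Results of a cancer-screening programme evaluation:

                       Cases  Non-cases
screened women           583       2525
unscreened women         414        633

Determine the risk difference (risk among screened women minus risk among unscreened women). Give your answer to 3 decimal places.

-0.208

risk, screened women = 583/3108 = 0.1876
risk, unscreened women = 414/1047 = 0.3954
risk difference = 0.1876 − 0.3954 = -0.208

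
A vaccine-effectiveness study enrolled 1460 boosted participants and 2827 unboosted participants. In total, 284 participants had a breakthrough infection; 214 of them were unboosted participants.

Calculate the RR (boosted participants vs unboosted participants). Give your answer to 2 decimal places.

RR: 0.63

boosted participants with the outcome: 284 − 214 = 70
boosted participants without the outcome: 1460 − 70 = 1390
unboosted participants without the outcome: 2827 − 214 = 2613
risk, boosted participants = 70/1460 = 0.04795
risk, unboosted participants = 214/2827 = 0.07570
RR = 0.04795 / 0.07570 = 0.63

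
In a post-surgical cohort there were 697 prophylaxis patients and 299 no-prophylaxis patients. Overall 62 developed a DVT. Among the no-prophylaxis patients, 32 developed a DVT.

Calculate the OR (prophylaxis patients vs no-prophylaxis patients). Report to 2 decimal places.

0.38

prophylaxis patients with the outcome: 62 − 32 = 30
prophylaxis patients without the outcome: 697 − 30 = 667
no-prophylaxis patients without the outcome: 299 − 32 = 267
OR = (30 × 267) / (667 × 32) = 8010/21344 ≈ 0.38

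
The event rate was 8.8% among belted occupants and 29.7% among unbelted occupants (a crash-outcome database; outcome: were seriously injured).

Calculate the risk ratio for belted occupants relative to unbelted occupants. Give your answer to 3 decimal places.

RR = 0.0880 / 0.2970 = 0.296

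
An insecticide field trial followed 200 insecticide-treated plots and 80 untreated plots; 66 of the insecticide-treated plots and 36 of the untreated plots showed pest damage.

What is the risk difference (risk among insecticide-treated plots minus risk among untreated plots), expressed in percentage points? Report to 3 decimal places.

-12.000

risk, insecticide-treated plots = 66/200 = 0.3300
risk, untreated plots = 36/80 = 0.4500
risk difference = 0.3300 − 0.4500 = -0.1200 → -12.000 percentage points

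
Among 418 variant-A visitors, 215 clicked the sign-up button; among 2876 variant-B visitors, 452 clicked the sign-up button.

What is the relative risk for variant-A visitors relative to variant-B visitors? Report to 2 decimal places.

3.27

risk, variant-A visitors = 215/418 = 0.5144
risk, variant-B visitors = 452/2876 = 0.1572
RR = 0.5144 / 0.1572 = 3.27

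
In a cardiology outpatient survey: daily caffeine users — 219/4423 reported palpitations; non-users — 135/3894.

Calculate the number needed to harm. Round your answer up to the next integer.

risk, daily caffeine users = 219/4423 = 0.049514
risk, non-users = 135/3894 = 0.034669
absolute risk difference = 0.014845
1 / 0.014845 = 67.363 → round up → 68

68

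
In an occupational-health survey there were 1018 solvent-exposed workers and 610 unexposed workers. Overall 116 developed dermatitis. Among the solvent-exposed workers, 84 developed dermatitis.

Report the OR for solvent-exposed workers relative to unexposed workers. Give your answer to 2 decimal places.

1.62

solvent-exposed workers without the outcome: 1018 − 84 = 934
unexposed workers with the outcome: 116 − 84 = 32
unexposed workers without the outcome: 610 − 32 = 578
odds, solvent-exposed workers = 84/934 = 0.0899
odds, unexposed workers = 32/578 = 0.0554
OR = 0.0899 / 0.0554 = 1.62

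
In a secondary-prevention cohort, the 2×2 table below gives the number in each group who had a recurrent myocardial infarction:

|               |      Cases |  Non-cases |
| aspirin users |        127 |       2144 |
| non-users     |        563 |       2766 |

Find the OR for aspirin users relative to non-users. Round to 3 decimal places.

OR = (127 × 2766) / (2144 × 563) = 351282/1207072 ≈ 0.291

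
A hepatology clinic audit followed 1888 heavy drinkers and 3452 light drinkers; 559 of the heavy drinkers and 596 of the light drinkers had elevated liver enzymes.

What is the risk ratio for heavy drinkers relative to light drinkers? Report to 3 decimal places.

1.715

risk, heavy drinkers = 559/1888 = 0.2961
risk, light drinkers = 596/3452 = 0.1727
RR = 0.2961 / 0.1727 = 1.715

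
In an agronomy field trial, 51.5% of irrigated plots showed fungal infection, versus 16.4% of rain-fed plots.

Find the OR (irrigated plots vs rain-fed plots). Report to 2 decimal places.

odds, irrigated plots = 0.5150/0.4850 = 1.0619
odds, rain-fed plots = 0.1640/0.8360 = 0.1962
OR = 1.0619 / 0.1962 = 5.41

OR ≈ 5.41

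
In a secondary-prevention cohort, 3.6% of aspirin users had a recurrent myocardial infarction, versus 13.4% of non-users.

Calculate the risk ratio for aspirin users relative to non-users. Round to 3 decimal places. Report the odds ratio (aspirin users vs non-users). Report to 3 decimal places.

RR = 0.03600 / 0.13400 = 0.269
odds, aspirin users = 0.03600/0.96400 = 0.03734
odds, non-users = 0.13400/0.86600 = 0.15473
OR = 0.03734 / 0.15473 = 0.241

RR = 0.269; OR = 0.241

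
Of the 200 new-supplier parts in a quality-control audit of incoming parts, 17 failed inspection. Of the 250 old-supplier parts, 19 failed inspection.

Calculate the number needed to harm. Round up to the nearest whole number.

NNH ≈ 112

risk, new-supplier parts = 17/200 = 0.085000
risk, old-supplier parts = 19/250 = 0.076000
absolute risk difference = 0.009000
1 / 0.009000 = 111.111 → round up → 112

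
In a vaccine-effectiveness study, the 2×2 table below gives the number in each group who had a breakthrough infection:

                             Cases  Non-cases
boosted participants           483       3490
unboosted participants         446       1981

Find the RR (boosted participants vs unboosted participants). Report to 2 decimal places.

risk, boosted participants = 483/3973 = 0.1216
risk, unboosted participants = 446/2427 = 0.1838
RR = 0.1216 / 0.1838 = 0.66

0.66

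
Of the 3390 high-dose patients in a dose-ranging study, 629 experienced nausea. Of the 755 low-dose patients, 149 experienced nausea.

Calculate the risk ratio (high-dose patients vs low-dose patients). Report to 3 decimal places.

RR ≈ 0.940

risk, high-dose patients = 629/3390 = 0.1855
risk, low-dose patients = 149/755 = 0.1974
RR = 0.1855 / 0.1974 = 0.940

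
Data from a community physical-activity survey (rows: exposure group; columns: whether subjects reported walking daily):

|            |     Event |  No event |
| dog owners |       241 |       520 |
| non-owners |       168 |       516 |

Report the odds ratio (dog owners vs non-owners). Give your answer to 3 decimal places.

OR = (241 × 516) / (520 × 168) = 124356/87360 ≈ 1.423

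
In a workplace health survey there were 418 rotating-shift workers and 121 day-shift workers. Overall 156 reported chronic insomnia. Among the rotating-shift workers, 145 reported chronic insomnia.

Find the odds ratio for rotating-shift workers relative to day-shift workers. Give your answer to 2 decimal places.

rotating-shift workers without the outcome: 418 − 145 = 273
day-shift workers with the outcome: 156 − 145 = 11
day-shift workers without the outcome: 121 − 11 = 110
odds, rotating-shift workers = 145/273 = 0.5311
odds, day-shift workers = 11/110 = 0.1000
OR = 0.5311 / 0.1000 = 5.31

5.31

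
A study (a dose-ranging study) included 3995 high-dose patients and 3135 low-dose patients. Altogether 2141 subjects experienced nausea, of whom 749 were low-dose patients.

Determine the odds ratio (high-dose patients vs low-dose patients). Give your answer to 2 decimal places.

high-dose patients with the outcome: 2141 − 749 = 1392
high-dose patients without the outcome: 3995 − 1392 = 2603
low-dose patients without the outcome: 3135 − 749 = 2386
odds, high-dose patients = 1392/2603 = 0.5348
odds, low-dose patients = 749/2386 = 0.3139
OR = 0.5348 / 0.3139 = 1.70

1.70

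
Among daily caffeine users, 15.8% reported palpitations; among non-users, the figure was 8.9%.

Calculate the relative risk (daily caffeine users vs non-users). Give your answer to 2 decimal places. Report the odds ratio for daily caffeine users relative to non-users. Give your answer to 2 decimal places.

RR = 0.1580 / 0.0890 = 1.78
odds, daily caffeine users = 0.1580/0.8420 = 0.1876
odds, non-users = 0.0890/0.9110 = 0.0977
OR = 0.1876 / 0.0977 = 1.92

RR = 1.78; OR = 1.92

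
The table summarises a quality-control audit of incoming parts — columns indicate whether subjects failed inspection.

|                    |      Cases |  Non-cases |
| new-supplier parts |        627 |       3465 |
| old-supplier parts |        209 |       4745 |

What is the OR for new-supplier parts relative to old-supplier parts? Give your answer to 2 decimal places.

odds, new-supplier parts = 627/3465 = 0.18095
odds, old-supplier parts = 209/4745 = 0.04405
OR = 0.18095 / 0.04405 = 4.11

OR ≈ 4.11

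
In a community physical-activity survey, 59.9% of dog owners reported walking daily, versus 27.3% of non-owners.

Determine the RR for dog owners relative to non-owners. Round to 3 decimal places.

RR = 0.5990 / 0.2730 = 2.194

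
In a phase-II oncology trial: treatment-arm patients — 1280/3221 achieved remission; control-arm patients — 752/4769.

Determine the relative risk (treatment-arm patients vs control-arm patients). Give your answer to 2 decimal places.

risk, treatment-arm patients = 1280/3221 = 0.3974
risk, control-arm patients = 752/4769 = 0.1577
RR = 0.3974 / 0.1577 = 2.52

RR = 2.52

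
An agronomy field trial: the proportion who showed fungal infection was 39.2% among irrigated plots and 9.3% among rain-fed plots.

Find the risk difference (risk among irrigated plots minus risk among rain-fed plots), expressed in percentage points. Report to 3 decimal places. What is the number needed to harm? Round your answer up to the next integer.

RD = 29.900; NNH = 4

risk difference = 0.3920 − 0.0930 = 0.2990 → 29.900 percentage points
absolute risk difference = 0.299000
1 / 0.299000 = 3.344 → round up → 4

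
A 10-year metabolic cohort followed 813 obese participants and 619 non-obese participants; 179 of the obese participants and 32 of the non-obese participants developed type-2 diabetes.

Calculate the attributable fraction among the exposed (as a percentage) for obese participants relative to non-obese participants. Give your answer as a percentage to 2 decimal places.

risk, obese participants = 179/813 = 0.2202
risk, non-obese participants = 32/619 = 0.0517
AR% = (0.2202 − 0.0517) / 0.2202 = 0.7652 → 76.52%

AR% ≈ 76.52%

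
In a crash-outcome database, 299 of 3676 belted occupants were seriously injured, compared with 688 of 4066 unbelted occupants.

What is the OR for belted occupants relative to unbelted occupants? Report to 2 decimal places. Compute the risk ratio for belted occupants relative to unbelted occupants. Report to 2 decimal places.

OR = 0.43; RR = 0.48

odds, belted occupants = 299/3377 = 0.0885
odds, unbelted occupants = 688/3378 = 0.2037
OR = 0.0885 / 0.2037 = 0.43
risk, belted occupants = 299/3676 = 0.0813
risk, unbelted occupants = 688/4066 = 0.1692
RR = 0.0813 / 0.1692 = 0.48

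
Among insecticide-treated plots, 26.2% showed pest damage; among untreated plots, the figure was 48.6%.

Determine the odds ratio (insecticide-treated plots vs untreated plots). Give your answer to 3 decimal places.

0.375

odds, insecticide-treated plots = 0.2620/0.7380 = 0.3550
odds, untreated plots = 0.4860/0.5140 = 0.9455
OR = 0.3550 / 0.9455 = 0.375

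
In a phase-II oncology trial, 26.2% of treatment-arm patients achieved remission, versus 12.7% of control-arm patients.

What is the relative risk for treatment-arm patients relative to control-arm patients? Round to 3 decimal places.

RR = 0.2620 / 0.1270 = 2.063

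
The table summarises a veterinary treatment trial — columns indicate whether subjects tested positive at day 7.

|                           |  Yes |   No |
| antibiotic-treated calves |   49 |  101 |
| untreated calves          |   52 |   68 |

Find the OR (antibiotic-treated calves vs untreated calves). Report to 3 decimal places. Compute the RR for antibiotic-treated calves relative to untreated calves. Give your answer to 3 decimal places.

OR = (49 × 68) / (101 × 52) = 3332/5252 ≈ 0.634
risk, antibiotic-treated calves = 49/150 = 0.3267
risk, untreated calves = 52/120 = 0.4333
RR = 0.3267 / 0.4333 = 0.754

OR = 0.634; RR = 0.754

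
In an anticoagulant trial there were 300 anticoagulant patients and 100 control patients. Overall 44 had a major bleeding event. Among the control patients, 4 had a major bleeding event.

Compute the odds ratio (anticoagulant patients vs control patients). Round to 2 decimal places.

anticoagulant patients with the outcome: 44 − 4 = 40
anticoagulant patients without the outcome: 300 − 40 = 260
control patients without the outcome: 100 − 4 = 96
OR = (40 × 96) / (260 × 4) = 3840/1040 ≈ 3.69

OR ≈ 3.69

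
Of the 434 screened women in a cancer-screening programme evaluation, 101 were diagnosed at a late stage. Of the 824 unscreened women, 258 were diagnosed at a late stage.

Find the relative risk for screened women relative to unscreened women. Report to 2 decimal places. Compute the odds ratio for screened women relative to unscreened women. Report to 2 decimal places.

RR = 0.74; OR = 0.67

risk, screened women = 101/434 = 0.2327
risk, unscreened women = 258/824 = 0.3131
RR = 0.2327 / 0.3131 = 0.74
odds, screened women = 101/333 = 0.3033
odds, unscreened women = 258/566 = 0.4558
OR = 0.3033 / 0.4558 = 0.67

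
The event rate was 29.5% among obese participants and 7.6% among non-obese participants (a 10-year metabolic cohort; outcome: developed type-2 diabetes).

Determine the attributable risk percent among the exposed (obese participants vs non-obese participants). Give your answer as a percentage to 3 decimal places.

AR% = (0.2950 − 0.0760) / 0.2950 = 0.7424 → 74.237%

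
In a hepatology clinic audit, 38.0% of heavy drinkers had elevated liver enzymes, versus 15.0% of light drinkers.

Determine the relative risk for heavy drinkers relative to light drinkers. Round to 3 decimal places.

RR = 0.3800 / 0.1500 = 2.533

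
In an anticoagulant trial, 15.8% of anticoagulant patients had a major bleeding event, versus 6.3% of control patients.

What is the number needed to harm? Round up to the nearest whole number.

absolute risk difference = 0.095000
1 / 0.095000 = 10.526 → round up → 11

11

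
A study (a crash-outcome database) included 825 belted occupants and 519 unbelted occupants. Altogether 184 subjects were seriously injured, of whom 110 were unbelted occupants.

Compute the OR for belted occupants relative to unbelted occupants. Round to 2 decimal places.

belted occupants with the outcome: 184 − 110 = 74
belted occupants without the outcome: 825 − 74 = 751
unbelted occupants without the outcome: 519 − 110 = 409
OR = (74 × 409) / (751 × 110) = 30266/82610 ≈ 0.37

0.37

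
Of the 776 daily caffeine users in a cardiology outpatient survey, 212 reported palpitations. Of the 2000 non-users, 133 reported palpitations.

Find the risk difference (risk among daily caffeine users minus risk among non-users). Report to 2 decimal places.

0.21

risk, daily caffeine users = 212/776 = 0.2732
risk, non-users = 133/2000 = 0.0665
risk difference = 0.2732 − 0.0665 = 0.21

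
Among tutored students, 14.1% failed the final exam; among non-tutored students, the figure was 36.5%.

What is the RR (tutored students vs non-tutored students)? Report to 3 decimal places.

RR = 0.1410 / 0.3650 = 0.386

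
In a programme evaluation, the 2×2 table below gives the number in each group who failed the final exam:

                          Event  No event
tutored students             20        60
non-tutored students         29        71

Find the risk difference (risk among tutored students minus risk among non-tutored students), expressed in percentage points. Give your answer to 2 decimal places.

risk, tutored students = 20/80 = 0.2500
risk, non-tutored students = 29/100 = 0.2900
risk difference = 0.2500 − 0.2900 = -0.0400 → -4.00 percentage points

RD = -4.00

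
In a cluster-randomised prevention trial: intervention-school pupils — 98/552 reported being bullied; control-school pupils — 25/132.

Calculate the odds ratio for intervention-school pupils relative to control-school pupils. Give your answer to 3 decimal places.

odds, intervention-school pupils = 98/454 = 0.2159
odds, control-school pupils = 25/107 = 0.2336
OR = 0.2159 / 0.2336 = 0.924

OR ≈ 0.924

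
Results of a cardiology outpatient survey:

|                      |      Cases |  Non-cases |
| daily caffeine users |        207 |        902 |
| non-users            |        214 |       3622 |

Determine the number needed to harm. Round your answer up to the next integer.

risk, daily caffeine users = 207/1109 = 0.186655
risk, non-users = 214/3836 = 0.055787
absolute risk difference = 0.130867
1 / 0.130867 = 7.641 → round up → 8

8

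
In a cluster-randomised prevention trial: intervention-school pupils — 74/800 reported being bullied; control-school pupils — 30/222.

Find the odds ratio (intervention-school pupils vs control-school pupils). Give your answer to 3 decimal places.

OR = (74 × 192) / (726 × 30) = 14208/21780 ≈ 0.652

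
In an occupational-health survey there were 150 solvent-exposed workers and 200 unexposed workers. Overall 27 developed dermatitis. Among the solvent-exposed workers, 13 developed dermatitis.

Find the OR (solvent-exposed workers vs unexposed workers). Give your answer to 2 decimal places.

solvent-exposed workers without the outcome: 150 − 13 = 137
unexposed workers with the outcome: 27 − 13 = 14
unexposed workers without the outcome: 200 − 14 = 186
OR = (13 × 186) / (137 × 14) = 2418/1918 ≈ 1.26

1.26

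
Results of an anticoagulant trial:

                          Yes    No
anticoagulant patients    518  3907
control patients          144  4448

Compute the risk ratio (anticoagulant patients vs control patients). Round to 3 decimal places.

risk, anticoagulant patients = 518/4425 = 0.11706
risk, control patients = 144/4592 = 0.03136
RR = 0.11706 / 0.03136 = 3.733

3.733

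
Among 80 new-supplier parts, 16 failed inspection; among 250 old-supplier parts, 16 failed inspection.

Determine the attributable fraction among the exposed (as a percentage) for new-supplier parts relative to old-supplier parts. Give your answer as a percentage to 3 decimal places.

AR% ≈ 68.000%

risk, new-supplier parts = 16/80 = 0.2000
risk, old-supplier parts = 16/250 = 0.0640
AR% = (0.2000 − 0.0640) / 0.2000 = 0.6800 → 68.000%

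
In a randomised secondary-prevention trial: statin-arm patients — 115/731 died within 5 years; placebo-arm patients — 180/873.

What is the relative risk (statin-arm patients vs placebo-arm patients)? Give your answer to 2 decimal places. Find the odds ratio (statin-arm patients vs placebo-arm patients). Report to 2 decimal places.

RR = 0.76; OR = 0.72

risk, statin-arm patients = 115/731 = 0.1573
risk, placebo-arm patients = 180/873 = 0.2062
RR = 0.1573 / 0.2062 = 0.76
OR = (115 × 693) / (616 × 180) = 79695/110880 ≈ 0.72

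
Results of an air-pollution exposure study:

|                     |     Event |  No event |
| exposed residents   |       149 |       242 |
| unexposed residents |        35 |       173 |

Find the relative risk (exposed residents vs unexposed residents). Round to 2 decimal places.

risk, exposed residents = 149/391 = 0.3811
risk, unexposed residents = 35/208 = 0.1683
RR = 0.3811 / 0.1683 = 2.26

RR = 2.26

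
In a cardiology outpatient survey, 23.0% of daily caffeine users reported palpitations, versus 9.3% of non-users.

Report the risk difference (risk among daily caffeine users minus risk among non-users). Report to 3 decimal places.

risk difference = 0.2300 − 0.0930 = 0.137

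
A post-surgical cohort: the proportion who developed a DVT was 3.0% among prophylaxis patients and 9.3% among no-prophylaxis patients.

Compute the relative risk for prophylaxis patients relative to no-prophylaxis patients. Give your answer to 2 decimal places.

RR = 0.03000 / 0.09300 = 0.32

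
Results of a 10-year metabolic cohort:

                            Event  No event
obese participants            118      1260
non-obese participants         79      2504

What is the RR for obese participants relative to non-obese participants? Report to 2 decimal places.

risk, obese participants = 118/1378 = 0.08563
risk, non-obese participants = 79/2583 = 0.03058
RR = 0.08563 / 0.03058 = 2.80

RR = 2.80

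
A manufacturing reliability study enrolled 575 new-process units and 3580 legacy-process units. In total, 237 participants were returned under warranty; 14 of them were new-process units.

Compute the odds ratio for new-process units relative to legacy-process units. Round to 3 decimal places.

new-process units without the outcome: 575 − 14 = 561
legacy-process units with the outcome: 237 − 14 = 223
legacy-process units without the outcome: 3580 − 223 = 3357
odds, new-process units = 14/561 = 0.02496
odds, legacy-process units = 223/3357 = 0.06643
OR = 0.02496 / 0.06643 = 0.376

0.376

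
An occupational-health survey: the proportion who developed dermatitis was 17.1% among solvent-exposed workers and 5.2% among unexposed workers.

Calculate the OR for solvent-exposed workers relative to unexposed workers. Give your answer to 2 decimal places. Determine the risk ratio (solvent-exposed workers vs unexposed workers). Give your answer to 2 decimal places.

odds, solvent-exposed workers = 0.1710/0.8290 = 0.2063
odds, unexposed workers = 0.0520/0.9480 = 0.0549
OR = 0.2063 / 0.0549 = 3.76
RR = 0.1710 / 0.0520 = 3.29

OR = 3.76; RR = 3.29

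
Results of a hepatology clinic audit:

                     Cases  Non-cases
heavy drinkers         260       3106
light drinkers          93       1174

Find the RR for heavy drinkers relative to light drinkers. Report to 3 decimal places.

1.052

risk, heavy drinkers = 260/3366 = 0.0772
risk, light drinkers = 93/1267 = 0.0734
RR = 0.0772 / 0.0734 = 1.052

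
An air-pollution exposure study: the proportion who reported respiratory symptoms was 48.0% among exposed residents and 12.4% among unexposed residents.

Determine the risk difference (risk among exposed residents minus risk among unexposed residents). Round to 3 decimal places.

risk difference = 0.4800 − 0.1240 = 0.356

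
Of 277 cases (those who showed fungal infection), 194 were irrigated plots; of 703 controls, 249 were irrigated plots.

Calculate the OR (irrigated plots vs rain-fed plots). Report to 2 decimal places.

OR = (194 × 454) / (249 × 83) = 88076/20667 ≈ 4.26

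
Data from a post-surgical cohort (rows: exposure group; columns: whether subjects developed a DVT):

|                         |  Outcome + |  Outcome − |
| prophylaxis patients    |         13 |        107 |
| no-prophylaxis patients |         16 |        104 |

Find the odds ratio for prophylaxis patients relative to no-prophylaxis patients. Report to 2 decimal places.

OR ≈ 0.79

odds, prophylaxis patients = 13/107 = 0.1215
odds, no-prophylaxis patients = 16/104 = 0.1538
OR = 0.1215 / 0.1538 = 0.79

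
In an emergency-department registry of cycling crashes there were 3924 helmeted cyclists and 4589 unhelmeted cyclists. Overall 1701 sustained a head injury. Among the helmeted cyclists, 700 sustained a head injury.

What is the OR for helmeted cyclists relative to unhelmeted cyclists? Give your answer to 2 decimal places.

0.78

helmeted cyclists without the outcome: 3924 − 700 = 3224
unhelmeted cyclists with the outcome: 1701 − 700 = 1001
unhelmeted cyclists without the outcome: 4589 − 1001 = 3588
OR = (700 × 3588) / (3224 × 1001) = 2511600/3227224 ≈ 0.78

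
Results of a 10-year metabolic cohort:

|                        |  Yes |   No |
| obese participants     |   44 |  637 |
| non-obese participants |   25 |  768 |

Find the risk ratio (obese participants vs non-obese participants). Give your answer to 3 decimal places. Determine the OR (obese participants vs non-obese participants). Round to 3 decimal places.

RR = 2.049; OR = 2.122

risk, obese participants = 44/681 = 0.06461
risk, non-obese participants = 25/793 = 0.03153
RR = 0.06461 / 0.03153 = 2.049
odds, obese participants = 44/637 = 0.06907
odds, non-obese participants = 25/768 = 0.03255
OR = 0.06907 / 0.03255 = 2.122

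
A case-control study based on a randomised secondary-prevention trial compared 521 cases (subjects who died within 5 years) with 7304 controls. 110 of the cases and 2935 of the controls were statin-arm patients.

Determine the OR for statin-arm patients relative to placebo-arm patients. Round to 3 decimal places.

OR = (110 × 4369) / (2935 × 411) = 480590/1206285 ≈ 0.398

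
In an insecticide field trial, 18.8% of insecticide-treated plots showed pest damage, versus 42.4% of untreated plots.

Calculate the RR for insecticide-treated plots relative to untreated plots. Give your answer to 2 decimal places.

RR = 0.1880 / 0.4240 = 0.44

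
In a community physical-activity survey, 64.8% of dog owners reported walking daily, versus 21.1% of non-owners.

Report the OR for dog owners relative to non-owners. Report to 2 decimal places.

odds, dog owners = 0.6480/0.3520 = 1.8409
odds, non-owners = 0.2110/0.7890 = 0.2674
OR = 1.8409 / 0.2674 = 6.88

6.88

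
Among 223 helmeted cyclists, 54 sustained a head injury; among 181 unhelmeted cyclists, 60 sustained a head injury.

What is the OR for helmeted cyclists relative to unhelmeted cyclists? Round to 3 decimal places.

0.644

odds, helmeted cyclists = 54/169 = 0.3195
odds, unhelmeted cyclists = 60/121 = 0.4959
OR = 0.3195 / 0.4959 = 0.644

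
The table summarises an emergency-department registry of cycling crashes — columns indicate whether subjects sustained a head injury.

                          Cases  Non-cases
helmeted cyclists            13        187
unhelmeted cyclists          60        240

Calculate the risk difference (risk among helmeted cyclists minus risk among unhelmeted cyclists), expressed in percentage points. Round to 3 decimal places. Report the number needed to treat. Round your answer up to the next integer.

RD = -13.500; NNT = 8

risk, helmeted cyclists = 13/200 = 0.0650
risk, unhelmeted cyclists = 60/300 = 0.2000
risk difference = 0.0650 − 0.2000 = -0.1350 → -13.500 percentage points
absolute risk difference = 0.135000
1 / 0.135000 = 7.407 → round up → 8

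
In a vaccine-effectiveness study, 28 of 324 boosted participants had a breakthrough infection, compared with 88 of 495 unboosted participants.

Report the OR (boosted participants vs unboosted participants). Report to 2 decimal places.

OR = (28 × 407) / (296 × 88) = 11396/26048 ≈ 0.44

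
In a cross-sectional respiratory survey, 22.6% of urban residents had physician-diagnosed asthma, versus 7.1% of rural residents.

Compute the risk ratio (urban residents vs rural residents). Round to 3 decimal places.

RR = 0.2260 / 0.0710 = 3.183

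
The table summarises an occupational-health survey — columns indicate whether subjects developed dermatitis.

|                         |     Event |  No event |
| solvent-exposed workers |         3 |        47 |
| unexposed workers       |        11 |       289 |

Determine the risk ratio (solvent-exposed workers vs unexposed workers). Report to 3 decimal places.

risk, solvent-exposed workers = 3/50 = 0.06000
risk, unexposed workers = 11/300 = 0.03667
RR = 0.06000 / 0.03667 = 1.636

1.636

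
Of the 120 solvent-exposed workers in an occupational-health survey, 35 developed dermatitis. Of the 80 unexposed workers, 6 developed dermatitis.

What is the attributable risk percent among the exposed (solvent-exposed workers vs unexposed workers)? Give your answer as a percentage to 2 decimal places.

risk, solvent-exposed workers = 35/120 = 0.2917
risk, unexposed workers = 6/80 = 0.0750
AR% = (0.2917 − 0.0750) / 0.2917 = 0.7429 → 74.29%

74.29%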